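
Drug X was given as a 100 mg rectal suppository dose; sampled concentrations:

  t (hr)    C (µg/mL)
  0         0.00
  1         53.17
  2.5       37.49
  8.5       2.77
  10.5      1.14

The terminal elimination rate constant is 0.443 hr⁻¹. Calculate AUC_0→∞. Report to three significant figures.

AUC = 222 µg/mL·hr

Trapezoidal AUC_0→10.5:
  [0→1]: (0.00+53.17)/2 × 1 = 26.585
  [1→2.5]: (53.17+37.49)/2 × 1.5 = 67.995
  [2.5→8.5]: (37.49+2.77)/2 × 6 = 120.78
  [8.5→10.5]: (2.77+1.14)/2 × 2 = 3.91
  Sum = 219.27 µg/mL·hr
Extrapolated tail: C_last / k_e = 1.14 / 0.443 = 2.573
AUC_0→∞ = 219.27 + 2.573 = 221.843 µg/mL·hr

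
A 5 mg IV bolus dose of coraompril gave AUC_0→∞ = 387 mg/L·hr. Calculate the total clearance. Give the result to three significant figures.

CL = Dose_iv / AUC_0→∞
   = 5 / 387 = 0.0129199 L/hr

CL = 0.0129 L/hr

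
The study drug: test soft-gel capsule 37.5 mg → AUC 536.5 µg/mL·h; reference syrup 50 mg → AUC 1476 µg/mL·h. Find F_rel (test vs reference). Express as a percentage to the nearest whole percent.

F_rel = 48%

F_rel = (AUC_test/D_test) / (AUC_ref/D_ref)
      = (536.5/37.5) / (1476/50)
      = 14.3067 / 29.52 = 0.4846 = 48.46%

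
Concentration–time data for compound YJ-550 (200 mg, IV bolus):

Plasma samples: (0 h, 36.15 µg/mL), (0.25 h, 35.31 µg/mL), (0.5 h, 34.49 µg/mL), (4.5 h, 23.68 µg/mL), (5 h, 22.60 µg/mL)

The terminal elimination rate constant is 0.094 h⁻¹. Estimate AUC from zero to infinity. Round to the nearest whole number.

Trapezoidal AUC_0→5:
  [0→0.25]: (36.15+35.31)/2 × 0.25 = 8.9325
  [0.25→0.5]: (35.31+34.49)/2 × 0.25 = 8.725
  [0.5→4.5]: (34.49+23.68)/2 × 4 = 116.34
  [4.5→5]: (23.68+22.60)/2 × 0.5 = 11.57
  Sum = 145.5675 µg/mL·h
Extrapolated tail: C_last / k_e = 22.60 / 0.094 = 240.426
AUC_0→∞ = 145.5675 + 240.426 = 385.9935 µg/mL·h

AUC = 386 µg/mL·h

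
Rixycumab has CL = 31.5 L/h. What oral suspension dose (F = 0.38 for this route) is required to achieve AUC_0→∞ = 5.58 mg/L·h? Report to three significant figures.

Dose = CL × AUC_0→∞ / F
     = 31.5 × 5.58 / 0.38 = 462.553 mg

Dose = 463 mg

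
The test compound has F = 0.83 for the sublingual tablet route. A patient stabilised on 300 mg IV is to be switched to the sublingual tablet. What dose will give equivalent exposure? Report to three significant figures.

For equal systemic exposure: F × D_ev = D_iv
D_ev = D_iv / F = 300 / 0.83 = 361.446 mg

D_sublingual = 361 mg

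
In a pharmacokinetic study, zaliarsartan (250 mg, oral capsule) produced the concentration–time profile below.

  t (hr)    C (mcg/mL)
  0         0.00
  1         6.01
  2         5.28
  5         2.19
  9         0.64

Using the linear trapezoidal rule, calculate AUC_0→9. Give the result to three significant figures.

AUC = 25.5 mcg/mL·hr

Trapezoidal AUC_0→9:
  [0→1]: (0.00+6.01)/2 × 1 = 3.005
  [1→2]: (6.01+5.28)/2 × 1 = 5.645
  [2→5]: (5.28+2.19)/2 × 3 = 11.205
  [5→9]: (2.19+0.64)/2 × 4 = 5.66
  Sum = 25.515 mcg/mL·hr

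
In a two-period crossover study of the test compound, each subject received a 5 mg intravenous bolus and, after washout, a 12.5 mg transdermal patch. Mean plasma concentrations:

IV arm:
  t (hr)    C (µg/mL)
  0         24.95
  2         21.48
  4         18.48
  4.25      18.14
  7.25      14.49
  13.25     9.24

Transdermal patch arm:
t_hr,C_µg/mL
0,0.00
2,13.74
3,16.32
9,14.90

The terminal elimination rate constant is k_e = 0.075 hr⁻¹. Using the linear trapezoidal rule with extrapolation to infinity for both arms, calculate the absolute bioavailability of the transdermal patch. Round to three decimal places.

Trapezoidal AUC_0→13.25 (IV):
  [0→2]: (24.95+21.48)/2 × 2 = 46.43
  [2→4]: (21.48+18.48)/2 × 2 = 39.96
  [4→4.25]: (18.48+18.14)/2 × 0.25 = 4.5775
  [4.25→7.25]: (18.14+14.49)/2 × 3 = 48.945
  [7.25→13.25]: (14.49+9.24)/2 × 6 = 71.19
  Sum = 211.1025 µg/mL·hr
IV tail: 9.24/0.075 = 123.200; AUC_iv,0→∞ = 211.1025 + 123.200 = 334.3025 µg/mL·hr
Trapezoidal AUC_0→9 (transdermal patch):
  [0→2]: (0.00+13.74)/2 × 2 = 13.74
  [2→3]: (13.74+16.32)/2 × 1 = 15.03
  [3→9]: (16.32+14.90)/2 × 6 = 93.66
  Sum = 122.43 µg/mL·hr
transdermal patch tail: 14.90/0.075 = 198.667; AUC_ev,0→∞ = 122.43 + 198.667 = 321.097 µg/mL·hr
F = (AUC_ev/D_ev)/(AUC_iv/D_iv) = (321.097/12.5)/(334.3025/5) = 25.68776/66.8605 = 0.3842

F = 0.384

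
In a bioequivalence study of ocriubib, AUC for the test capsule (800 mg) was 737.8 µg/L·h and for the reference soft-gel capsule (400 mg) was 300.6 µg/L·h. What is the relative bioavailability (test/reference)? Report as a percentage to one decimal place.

F_rel = 122.7%

F_rel = (AUC_test/D_test) / (AUC_ref/D_ref)
      = (737.8/800) / (300.6/400)
      = 0.92225 / 0.7515 = 1.2272 = 122.72%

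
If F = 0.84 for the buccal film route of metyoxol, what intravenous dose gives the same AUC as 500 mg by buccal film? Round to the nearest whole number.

D_iv = 420 mg

Systemic exposure from an extravascular dose = F × D_ev, so the equivalent IV dose is F × D_ev.
D_iv = F × D_ev = 0.84 × 500 = 420 mg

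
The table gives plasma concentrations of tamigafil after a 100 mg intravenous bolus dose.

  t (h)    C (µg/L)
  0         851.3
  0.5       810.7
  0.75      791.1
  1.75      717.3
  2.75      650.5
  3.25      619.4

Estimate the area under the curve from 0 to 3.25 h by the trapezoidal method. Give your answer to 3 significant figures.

AUC = 2370 µg/L·h

Trapezoidal AUC_0→3.25:
  [0→0.5]: (851.3+810.7)/2 × 0.5 = 415.5
  [0.5→0.75]: (810.7+791.1)/2 × 0.25 = 200.225
  [0.75→1.75]: (791.1+717.3)/2 × 1 = 754.2
  [1.75→2.75]: (717.3+650.5)/2 × 1 = 683.9
  [2.75→3.25]: (650.5+619.4)/2 × 0.5 = 317.475
  Sum = 2371.3 µg/L·h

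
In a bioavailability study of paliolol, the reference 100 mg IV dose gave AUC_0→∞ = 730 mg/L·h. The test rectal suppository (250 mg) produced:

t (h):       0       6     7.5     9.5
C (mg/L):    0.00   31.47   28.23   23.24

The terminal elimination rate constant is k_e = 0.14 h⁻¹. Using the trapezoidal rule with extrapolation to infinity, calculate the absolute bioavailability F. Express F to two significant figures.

Trapezoidal AUC_0→9.5 (rectal suppository):
  [0→6]: (0.00+31.47)/2 × 6 = 94.41
  [6→7.5]: (31.47+28.23)/2 × 1.5 = 44.775
  [7.5→9.5]: (28.23+23.24)/2 × 2 = 51.47
  Sum = 190.655 mg/L·h
Tail: C_last/k_e = 23.24/0.14 = 166.000
AUC_0→∞ (rectal suppository) = 190.655 + 166.000 = 356.655 mg/L·h
F = (AUC_ev/D_ev)/(AUC_iv/D_iv) = (356.655/250)/(730/100) = 1.42662/7.3 = 0.1954

F = 0.20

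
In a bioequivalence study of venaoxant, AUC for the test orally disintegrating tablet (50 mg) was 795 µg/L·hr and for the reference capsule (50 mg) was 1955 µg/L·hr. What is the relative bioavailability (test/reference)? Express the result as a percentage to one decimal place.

F_rel = (AUC_test/D_test) / (AUC_ref/D_ref)
      = (795/50) / (1955/50)
      = 15.9 / 39.1 = 0.4066 = 40.66%

F_rel = 40.7%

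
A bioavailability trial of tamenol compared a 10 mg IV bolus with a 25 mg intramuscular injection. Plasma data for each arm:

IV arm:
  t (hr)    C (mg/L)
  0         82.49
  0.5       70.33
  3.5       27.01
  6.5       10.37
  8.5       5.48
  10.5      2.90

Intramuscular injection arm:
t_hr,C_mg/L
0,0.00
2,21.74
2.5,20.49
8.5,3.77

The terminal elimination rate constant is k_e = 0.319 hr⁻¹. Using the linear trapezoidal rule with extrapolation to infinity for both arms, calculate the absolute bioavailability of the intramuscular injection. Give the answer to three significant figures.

Trapezoidal AUC_0→10.5 (IV):
  [0→0.5]: (82.49+70.33)/2 × 0.5 = 38.205
  [0.5→3.5]: (70.33+27.01)/2 × 3 = 146.01
  [3.5→6.5]: (27.01+10.37)/2 × 3 = 56.07
  [6.5→8.5]: (10.37+5.48)/2 × 2 = 15.85
  [8.5→10.5]: (5.48+2.90)/2 × 2 = 8.38
  Sum = 264.515 mg/L·hr
IV tail: 2.90/0.319 = 9.091; AUC_iv,0→∞ = 264.515 + 9.091 = 273.606 mg/L·hr
Trapezoidal AUC_0→8.5 (intramuscular injection):
  [0→2]: (0.00+21.74)/2 × 2 = 21.74
  [2→2.5]: (21.74+20.49)/2 × 0.5 = 10.5575
  [2.5→8.5]: (20.49+3.77)/2 × 6 = 72.78
  Sum = 105.0775 mg/L·hr
intramuscular injection tail: 3.77/0.319 = 11.818; AUC_ev,0→∞ = 105.0775 + 11.818 = 116.8955 mg/L·hr
F = (AUC_ev/D_ev)/(AUC_iv/D_iv) = (116.8955/25)/(273.606/10) = 4.67582/27.3606 = 0.1709

F = 0.171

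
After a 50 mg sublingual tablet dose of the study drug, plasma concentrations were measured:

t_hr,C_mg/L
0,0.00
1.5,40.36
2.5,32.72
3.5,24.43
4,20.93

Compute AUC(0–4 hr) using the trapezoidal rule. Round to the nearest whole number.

AUC = 107 mg/L·hr

Trapezoidal AUC_0→4:
  [0→1.5]: (0.00+40.36)/2 × 1.5 = 30.27
  [1.5→2.5]: (40.36+32.72)/2 × 1 = 36.54
  [2.5→3.5]: (32.72+24.43)/2 × 1 = 28.575
  [3.5→4]: (24.43+20.93)/2 × 0.5 = 11.34
  Sum = 106.725 mg/L·hr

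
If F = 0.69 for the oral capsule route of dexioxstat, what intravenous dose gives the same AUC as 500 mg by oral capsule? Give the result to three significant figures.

D_iv = 345 mg

Systemic exposure from an extravascular dose = F × D_ev, so the equivalent IV dose is F × D_ev.
D_iv = F × D_ev = 0.69 × 500 = 345 mg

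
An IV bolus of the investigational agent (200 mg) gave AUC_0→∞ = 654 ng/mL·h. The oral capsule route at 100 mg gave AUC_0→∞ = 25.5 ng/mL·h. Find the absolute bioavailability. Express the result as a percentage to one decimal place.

F = 7.8%

F = (AUC_ev / D_ev) / (AUC_iv / D_iv)
  = (25.5/100) / (654/200)
  = 0.255 / 3.27 = 0.0780
  = 7.80%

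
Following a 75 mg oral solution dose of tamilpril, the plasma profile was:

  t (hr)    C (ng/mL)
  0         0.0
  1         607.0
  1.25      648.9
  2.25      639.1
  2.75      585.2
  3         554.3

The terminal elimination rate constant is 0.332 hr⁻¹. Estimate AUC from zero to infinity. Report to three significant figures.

Trapezoidal AUC_0→3:
  [0→1]: (0.0+607.0)/2 × 1 = 303.5
  [1→1.25]: (607.0+648.9)/2 × 0.25 = 156.9875
  [1.25→2.25]: (648.9+639.1)/2 × 1 = 644.0
  [2.25→2.75]: (639.1+585.2)/2 × 0.5 = 306.075
  [2.75→3]: (585.2+554.3)/2 × 0.25 = 142.4375
  Sum = 1553.0 ng/mL·hr
Extrapolated tail: C_last / k_e = 554.3 / 0.332 = 1669.578
AUC_0→∞ = 1553.0 + 1669.578 = 3222.578 ng/mL·hr

AUC = 3220 ng/mL·hr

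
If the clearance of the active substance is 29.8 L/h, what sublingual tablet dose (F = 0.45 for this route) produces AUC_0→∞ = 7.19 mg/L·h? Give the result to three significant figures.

Dose = CL × AUC_0→∞ / F
     = 29.8 × 7.19 / 0.45 = 476.138 mg

Dose = 476 mg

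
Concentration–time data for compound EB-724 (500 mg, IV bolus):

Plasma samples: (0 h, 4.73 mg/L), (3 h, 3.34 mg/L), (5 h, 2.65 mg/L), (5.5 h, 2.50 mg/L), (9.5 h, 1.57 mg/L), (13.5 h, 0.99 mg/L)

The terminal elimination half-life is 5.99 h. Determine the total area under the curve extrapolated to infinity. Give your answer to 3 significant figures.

Trapezoidal AUC_0→13.5:
  [0→3]: (4.73+3.34)/2 × 3 = 12.105
  [3→5]: (3.34+2.65)/2 × 2 = 5.99
  [5→5.5]: (2.65+2.50)/2 × 0.5 = 1.2875
  [5.5→9.5]: (2.50+1.57)/2 × 4 = 8.14
  [9.5→13.5]: (1.57+0.99)/2 × 4 = 5.12
  Sum = 32.6425 mg/L·h
k_e = ln2 / t½ = 0.693147 / 5.99 = 0.1157 h^-1
Extrapolated tail: C_last / k_e = 0.99 / 0.1157 = 8.557
AUC_0→∞ = 32.6425 + 8.557 = 41.1995 mg/L·h

AUC = 41.2 mg/L·h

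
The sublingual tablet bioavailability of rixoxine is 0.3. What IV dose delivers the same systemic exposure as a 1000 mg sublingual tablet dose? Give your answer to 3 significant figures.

Systemic exposure from an extravascular dose = F × D_ev, so the equivalent IV dose is F × D_ev.
D_iv = F × D_ev = 0.3 × 1000 = 300 mg

D_iv = 300 mg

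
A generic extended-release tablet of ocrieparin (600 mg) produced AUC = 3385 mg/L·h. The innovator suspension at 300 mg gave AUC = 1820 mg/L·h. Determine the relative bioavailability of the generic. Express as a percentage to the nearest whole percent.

F_rel = 93%

F_rel = (AUC_test/D_test) / (AUC_ref/D_ref)
      = (3385/600) / (1820/300)
      = 5.64167 / 6.06667 = 0.9299 = 92.99%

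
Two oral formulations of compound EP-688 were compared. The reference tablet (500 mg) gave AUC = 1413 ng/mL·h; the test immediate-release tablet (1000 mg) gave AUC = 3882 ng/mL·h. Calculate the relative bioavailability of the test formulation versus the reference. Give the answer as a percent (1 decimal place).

F_rel = 137.4%

F_rel = (AUC_test/D_test) / (AUC_ref/D_ref)
      = (3882/1000) / (1413/500)
      = 3.882 / 2.826 = 1.3737 = 137.37%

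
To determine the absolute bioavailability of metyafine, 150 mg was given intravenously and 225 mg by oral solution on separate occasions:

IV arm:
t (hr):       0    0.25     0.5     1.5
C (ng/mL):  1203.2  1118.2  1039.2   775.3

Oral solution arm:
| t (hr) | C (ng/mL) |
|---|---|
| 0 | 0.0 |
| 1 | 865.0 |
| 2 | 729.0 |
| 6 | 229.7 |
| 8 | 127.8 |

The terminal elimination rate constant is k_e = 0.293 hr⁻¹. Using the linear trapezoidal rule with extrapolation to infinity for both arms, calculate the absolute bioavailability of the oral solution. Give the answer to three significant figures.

Trapezoidal AUC_0→1.5 (IV):
  [0→0.25]: (1203.2+1118.2)/2 × 0.25 = 290.175
  [0.25→0.5]: (1118.2+1039.2)/2 × 0.25 = 269.675
  [0.5→1.5]: (1039.2+775.3)/2 × 1 = 907.25
  Sum = 1467.1 ng/mL·hr
IV tail: 775.3/0.293 = 2646.075; AUC_iv,0→∞ = 1467.1 + 2646.075 = 4113.175 ng/mL·hr
Trapezoidal AUC_0→8 (oral solution):
  [0→1]: (0.0+865.0)/2 × 1 = 432.5
  [1→2]: (865.0+729.0)/2 × 1 = 797.0
  [2→6]: (729.0+229.7)/2 × 4 = 1917.4
  [6→8]: (229.7+127.8)/2 × 2 = 357.5
  Sum = 3504.4 ng/mL·hr
oral solution tail: 127.8/0.293 = 436.177; AUC_ev,0→∞ = 3504.4 + 436.177 = 3940.577 ng/mL·hr
F = (AUC_ev/D_ev)/(AUC_iv/D_iv) = (3940.577/225)/(4113.175/150) = 17.5137/27.4212 = 0.6387

F = 0.639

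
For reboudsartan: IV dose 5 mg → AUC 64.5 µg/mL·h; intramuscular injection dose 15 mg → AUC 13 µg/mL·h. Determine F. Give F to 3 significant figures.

F = 0.0672

F = (AUC_ev / D_ev) / (AUC_iv / D_iv)
  = (13/15) / (64.5/5)
  = 0.866667 / 12.9 = 0.0672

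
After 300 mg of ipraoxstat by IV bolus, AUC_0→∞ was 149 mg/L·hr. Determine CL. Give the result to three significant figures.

CL = 2.01 L/hr

CL = Dose_iv / AUC_0→∞
   = 300 / 149 = 2.01342 L/hr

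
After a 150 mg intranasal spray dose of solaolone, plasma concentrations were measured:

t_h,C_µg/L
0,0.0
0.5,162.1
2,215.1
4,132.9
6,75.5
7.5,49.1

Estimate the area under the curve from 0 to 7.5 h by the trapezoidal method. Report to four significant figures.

Trapezoidal AUC_0→7.5:
  [0→0.5]: (0.0+162.1)/2 × 0.5 = 40.525
  [0.5→2]: (162.1+215.1)/2 × 1.5 = 282.9
  [2→4]: (215.1+132.9)/2 × 2 = 348.0
  [4→6]: (132.9+75.5)/2 × 2 = 208.4
  [6→7.5]: (75.5+49.1)/2 × 1.5 = 93.45
  Sum = 973.275 µg/L·h

AUC = 973.3 µg/L·h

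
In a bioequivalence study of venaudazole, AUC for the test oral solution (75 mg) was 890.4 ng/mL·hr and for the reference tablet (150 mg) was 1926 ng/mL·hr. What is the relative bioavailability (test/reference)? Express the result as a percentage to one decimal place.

F_rel = 92.5%

F_rel = (AUC_test/D_test) / (AUC_ref/D_ref)
      = (890.4/75) / (1926/150)
      = 11.872 / 12.84 = 0.9246 = 92.46%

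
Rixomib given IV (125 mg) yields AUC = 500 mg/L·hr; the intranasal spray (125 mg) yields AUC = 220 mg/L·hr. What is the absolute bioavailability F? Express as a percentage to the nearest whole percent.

F = 44%

F = (AUC_ev / D_ev) / (AUC_iv / D_iv)
  = (220/125) / (500/125)
  = 1.76 / 4 = 0.4400
  = 44.00%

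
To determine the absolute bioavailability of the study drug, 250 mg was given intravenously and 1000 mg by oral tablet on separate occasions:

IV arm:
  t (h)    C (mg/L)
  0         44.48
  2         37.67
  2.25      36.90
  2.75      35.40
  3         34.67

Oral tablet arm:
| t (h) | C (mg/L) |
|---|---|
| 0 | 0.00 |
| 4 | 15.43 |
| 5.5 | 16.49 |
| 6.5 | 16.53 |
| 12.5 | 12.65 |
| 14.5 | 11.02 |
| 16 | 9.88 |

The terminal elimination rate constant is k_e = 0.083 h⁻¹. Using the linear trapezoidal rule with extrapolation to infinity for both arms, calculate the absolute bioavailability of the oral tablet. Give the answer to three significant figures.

F = 0.148

Trapezoidal AUC_0→3 (IV):
  [0→2]: (44.48+37.67)/2 × 2 = 82.15
  [2→2.25]: (37.67+36.90)/2 × 0.25 = 9.32125
  [2.25→2.75]: (36.90+35.40)/2 × 0.5 = 18.075
  [2.75→3]: (35.40+34.67)/2 × 0.25 = 8.75875
  Sum = 118.305 mg/L·h
IV tail: 34.67/0.083 = 417.711; AUC_iv,0→∞ = 118.305 + 417.711 = 536.016 mg/L·h
Trapezoidal AUC_0→16 (oral tablet):
  [0→4]: (0.00+15.43)/2 × 4 = 30.86
  [4→5.5]: (15.43+16.49)/2 × 1.5 = 23.94
  [5.5→6.5]: (16.49+16.53)/2 × 1 = 16.51
  [6.5→12.5]: (16.53+12.65)/2 × 6 = 87.54
  [12.5→14.5]: (12.65+11.02)/2 × 2 = 23.67
  [14.5→16]: (11.02+9.88)/2 × 1.5 = 15.675
  Sum = 198.195 mg/L·h
oral tablet tail: 9.88/0.083 = 119.036; AUC_ev,0→∞ = 198.195 + 119.036 = 317.231 mg/L·h
F = (AUC_ev/D_ev)/(AUC_iv/D_iv) = (317.231/1000)/(536.016/250) = 0.317231/2.144064 = 0.1480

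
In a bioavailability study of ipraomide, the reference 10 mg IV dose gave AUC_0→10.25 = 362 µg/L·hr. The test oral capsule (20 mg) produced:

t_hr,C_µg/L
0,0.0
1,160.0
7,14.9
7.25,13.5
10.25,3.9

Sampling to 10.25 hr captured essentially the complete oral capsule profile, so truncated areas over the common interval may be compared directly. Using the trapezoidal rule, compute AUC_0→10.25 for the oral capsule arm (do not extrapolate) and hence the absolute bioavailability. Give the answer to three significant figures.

Trapezoidal AUC_0→10.25 (oral capsule):
  [0→1]: (0.0+160.0)/2 × 1 = 80.0
  [1→7]: (160.0+14.9)/2 × 6 = 524.7
  [7→7.25]: (14.9+13.5)/2 × 0.25 = 3.55
  [7.25→10.25]: (13.5+3.9)/2 × 3 = 26.1
  Sum = 634.35 µg/L·hr
F = (AUC_ev/D_ev)/(AUC_iv/D_iv) = (634.35/20)/(362/10) = 31.7175/36.2 = 0.8762

F = 0.876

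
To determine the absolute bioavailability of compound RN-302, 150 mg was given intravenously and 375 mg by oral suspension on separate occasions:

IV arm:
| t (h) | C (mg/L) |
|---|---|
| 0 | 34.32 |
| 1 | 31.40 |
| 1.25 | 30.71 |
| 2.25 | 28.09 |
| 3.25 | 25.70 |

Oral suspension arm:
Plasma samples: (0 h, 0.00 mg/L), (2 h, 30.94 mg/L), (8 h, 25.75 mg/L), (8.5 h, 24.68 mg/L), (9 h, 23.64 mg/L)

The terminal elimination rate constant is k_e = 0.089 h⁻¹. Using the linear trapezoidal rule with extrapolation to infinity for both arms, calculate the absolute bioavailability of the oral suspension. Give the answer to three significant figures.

F = 0.510

Trapezoidal AUC_0→3.25 (IV):
  [0→1]: (34.32+31.40)/2 × 1 = 32.86
  [1→1.25]: (31.40+30.71)/2 × 0.25 = 7.76375
  [1.25→2.25]: (30.71+28.09)/2 × 1 = 29.4
  [2.25→3.25]: (28.09+25.70)/2 × 1 = 26.895
  Sum = 96.91875 mg/L·h
IV tail: 25.70/0.089 = 288.764; AUC_iv,0→∞ = 96.91875 + 288.764 = 385.68275 mg/L·h
Trapezoidal AUC_0→9 (oral suspension):
  [0→2]: (0.00+30.94)/2 × 2 = 30.94
  [2→8]: (30.94+25.75)/2 × 6 = 170.07
  [8→8.5]: (25.75+24.68)/2 × 0.5 = 12.6075
  [8.5→9]: (24.68+23.64)/2 × 0.5 = 12.08
  Sum = 225.6975 mg/L·h
oral suspension tail: 23.64/0.089 = 265.618; AUC_ev,0→∞ = 225.6975 + 265.618 = 491.3155 mg/L·h
F = (AUC_ev/D_ev)/(AUC_iv/D_iv) = (491.3155/375)/(385.68275/150) = 1.31017/2.57122 = 0.5096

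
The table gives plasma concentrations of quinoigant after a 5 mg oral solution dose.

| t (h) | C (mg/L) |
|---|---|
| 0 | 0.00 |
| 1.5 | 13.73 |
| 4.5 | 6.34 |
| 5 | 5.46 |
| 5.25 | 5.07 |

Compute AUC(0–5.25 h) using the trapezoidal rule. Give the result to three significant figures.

AUC = 44.7 mg/L·h

Trapezoidal AUC_0→5.25:
  [0→1.5]: (0.00+13.73)/2 × 1.5 = 10.2975
  [1.5→4.5]: (13.73+6.34)/2 × 3 = 30.105
  [4.5→5]: (6.34+5.46)/2 × 0.5 = 2.95
  [5→5.25]: (5.46+5.07)/2 × 0.25 = 1.31625
  Sum = 44.66875 mg/L·h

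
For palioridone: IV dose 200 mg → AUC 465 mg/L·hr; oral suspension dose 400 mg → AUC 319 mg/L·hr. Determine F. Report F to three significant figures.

F = 0.343

F = (AUC_ev / D_ev) / (AUC_iv / D_iv)
  = (319/400) / (465/200)
  = 0.7975 / 2.325 = 0.3430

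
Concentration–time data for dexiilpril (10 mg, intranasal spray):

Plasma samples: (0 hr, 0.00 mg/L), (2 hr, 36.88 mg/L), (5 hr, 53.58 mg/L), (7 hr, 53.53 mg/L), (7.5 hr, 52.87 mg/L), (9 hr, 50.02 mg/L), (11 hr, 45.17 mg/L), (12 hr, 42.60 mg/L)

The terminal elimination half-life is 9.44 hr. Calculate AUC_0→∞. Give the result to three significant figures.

Trapezoidal AUC_0→12:
  [0→2]: (0.00+36.88)/2 × 2 = 36.88
  [2→5]: (36.88+53.58)/2 × 3 = 135.69
  [5→7]: (53.58+53.53)/2 × 2 = 107.11
  [7→7.5]: (53.53+52.87)/2 × 0.5 = 26.6
  [7.5→9]: (52.87+50.02)/2 × 1.5 = 77.1675
  [9→11]: (50.02+45.17)/2 × 2 = 95.19
  [11→12]: (45.17+42.60)/2 × 1 = 43.885
  Sum = 522.5225 mg/L·hr
k_e = ln2 / t½ = 0.693147 / 9.44 = 0.0734 hr^-1
Extrapolated tail: C_last / k_e = 42.60 / 0.0734 = 580.381
AUC_0→∞ = 522.5225 + 580.381 = 1102.9035 mg/L·hr

AUC = 1100 mg/L·hr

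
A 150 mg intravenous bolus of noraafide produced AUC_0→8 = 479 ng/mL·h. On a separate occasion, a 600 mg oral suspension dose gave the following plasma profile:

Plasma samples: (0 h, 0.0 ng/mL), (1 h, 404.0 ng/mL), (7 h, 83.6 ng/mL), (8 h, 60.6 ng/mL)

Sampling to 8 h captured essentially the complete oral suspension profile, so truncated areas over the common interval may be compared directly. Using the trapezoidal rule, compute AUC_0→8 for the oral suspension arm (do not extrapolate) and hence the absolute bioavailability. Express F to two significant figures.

Trapezoidal AUC_0→8 (oral suspension):
  [0→1]: (0.0+404.0)/2 × 1 = 202.0
  [1→7]: (404.0+83.6)/2 × 6 = 1462.8
  [7→8]: (83.6+60.6)/2 × 1 = 72.1
  Sum = 1736.9 ng/mL·h
F = (AUC_ev/D_ev)/(AUC_iv/D_iv) = (1736.9/600)/(479/150) = 2.89483/3.19333 = 0.9065

F = 0.91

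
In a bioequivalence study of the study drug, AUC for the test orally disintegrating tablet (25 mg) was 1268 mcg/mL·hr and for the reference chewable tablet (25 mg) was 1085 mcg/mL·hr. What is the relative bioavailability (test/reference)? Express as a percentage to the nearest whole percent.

F_rel = (AUC_test/D_test) / (AUC_ref/D_ref)
      = (1268/25) / (1085/25)
      = 50.72 / 43.4 = 1.1687 = 116.87%

F_rel = 117%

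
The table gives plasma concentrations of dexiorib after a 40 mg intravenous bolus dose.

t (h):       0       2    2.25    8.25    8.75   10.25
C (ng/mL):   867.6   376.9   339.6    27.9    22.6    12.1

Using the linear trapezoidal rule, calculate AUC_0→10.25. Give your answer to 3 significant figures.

Trapezoidal AUC_0→10.25:
  [0→2]: (867.6+376.9)/2 × 2 = 1244.5
  [2→2.25]: (376.9+339.6)/2 × 0.25 = 89.5625
  [2.25→8.25]: (339.6+27.9)/2 × 6 = 1102.5
  [8.25→8.75]: (27.9+22.6)/2 × 0.5 = 12.625
  [8.75→10.25]: (22.6+12.1)/2 × 1.5 = 26.025
  Sum = 2475.2125 ng/mL·h

AUC = 2480 ng/mL·h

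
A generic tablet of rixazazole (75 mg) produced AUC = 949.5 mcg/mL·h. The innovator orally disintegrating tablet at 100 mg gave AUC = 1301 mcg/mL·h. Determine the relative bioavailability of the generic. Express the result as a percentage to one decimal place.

F_rel = 97.3%

F_rel = (AUC_test/D_test) / (AUC_ref/D_ref)
      = (949.5/75) / (1301/100)
      = 12.66 / 13.01 = 0.9731 = 97.31%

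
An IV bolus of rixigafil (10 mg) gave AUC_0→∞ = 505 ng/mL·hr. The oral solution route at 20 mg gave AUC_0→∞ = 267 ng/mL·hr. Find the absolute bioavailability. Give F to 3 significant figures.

F = (AUC_ev / D_ev) / (AUC_iv / D_iv)
  = (267/20) / (505/10)
  = 13.35 / 50.5 = 0.2644

F = 0.264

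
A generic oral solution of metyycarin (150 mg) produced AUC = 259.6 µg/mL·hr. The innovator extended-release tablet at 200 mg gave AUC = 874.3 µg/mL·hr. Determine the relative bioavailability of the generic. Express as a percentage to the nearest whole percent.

F_rel = (AUC_test/D_test) / (AUC_ref/D_ref)
      = (259.6/150) / (874.3/200)
      = 1.73067 / 4.3715 = 0.3959 = 39.59%

F_rel = 40%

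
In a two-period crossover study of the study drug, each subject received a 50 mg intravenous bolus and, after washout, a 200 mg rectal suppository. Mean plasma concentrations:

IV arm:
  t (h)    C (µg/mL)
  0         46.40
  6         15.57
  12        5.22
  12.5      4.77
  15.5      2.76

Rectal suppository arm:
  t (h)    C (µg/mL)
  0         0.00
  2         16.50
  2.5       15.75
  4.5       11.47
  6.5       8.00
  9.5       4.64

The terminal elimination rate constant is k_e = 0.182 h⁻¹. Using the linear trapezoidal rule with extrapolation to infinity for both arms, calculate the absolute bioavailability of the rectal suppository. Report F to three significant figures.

Trapezoidal AUC_0→15.5 (IV):
  [0→6]: (46.40+15.57)/2 × 6 = 185.91
  [6→12]: (15.57+5.22)/2 × 6 = 62.37
  [12→12.5]: (5.22+4.77)/2 × 0.5 = 2.4975
  [12.5→15.5]: (4.77+2.76)/2 × 3 = 11.295
  Sum = 262.0725 µg/mL·h
IV tail: 2.76/0.182 = 15.165; AUC_iv,0→∞ = 262.0725 + 15.165 = 277.2375 µg/mL·h
Trapezoidal AUC_0→9.5 (rectal suppository):
  [0→2]: (0.00+16.50)/2 × 2 = 16.5
  [2→2.5]: (16.50+15.75)/2 × 0.5 = 8.0625
  [2.5→4.5]: (15.75+11.47)/2 × 2 = 27.22
  [4.5→6.5]: (11.47+8.00)/2 × 2 = 19.47
  [6.5→9.5]: (8.00+4.64)/2 × 3 = 18.96
  Sum = 90.2125 µg/mL·h
rectal suppository tail: 4.64/0.182 = 25.495; AUC_ev,0→∞ = 90.2125 + 25.495 = 115.7075 µg/mL·h
F = (AUC_ev/D_ev)/(AUC_iv/D_iv) = (115.7075/200)/(277.2375/50) = 0.5785375/5.54475 = 0.1043

F = 0.104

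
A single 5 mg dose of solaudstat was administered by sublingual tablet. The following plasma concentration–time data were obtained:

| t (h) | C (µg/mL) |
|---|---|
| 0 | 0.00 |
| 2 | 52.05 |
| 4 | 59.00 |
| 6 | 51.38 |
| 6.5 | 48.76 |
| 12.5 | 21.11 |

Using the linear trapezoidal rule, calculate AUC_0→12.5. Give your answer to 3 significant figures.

Trapezoidal AUC_0→12.5:
  [0→2]: (0.00+52.05)/2 × 2 = 52.05
  [2→4]: (52.05+59.00)/2 × 2 = 111.05
  [4→6]: (59.00+51.38)/2 × 2 = 110.38
  [6→6.5]: (51.38+48.76)/2 × 0.5 = 25.035
  [6.5→12.5]: (48.76+21.11)/2 × 6 = 209.61
  Sum = 508.125 µg/mL·h

AUC = 508 µg/mL·h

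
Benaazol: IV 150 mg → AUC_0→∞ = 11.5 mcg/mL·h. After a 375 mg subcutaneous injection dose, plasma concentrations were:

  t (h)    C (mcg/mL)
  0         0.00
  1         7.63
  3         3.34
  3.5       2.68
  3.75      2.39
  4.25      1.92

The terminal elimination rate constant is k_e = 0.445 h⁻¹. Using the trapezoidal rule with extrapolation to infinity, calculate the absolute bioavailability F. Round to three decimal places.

Trapezoidal AUC_0→4.25 (subcutaneous injection):
  [0→1]: (0.00+7.63)/2 × 1 = 3.815
  [1→3]: (7.63+3.34)/2 × 2 = 10.97
  [3→3.5]: (3.34+2.68)/2 × 0.5 = 1.505
  [3.5→3.75]: (2.68+2.39)/2 × 0.25 = 0.63375
  [3.75→4.25]: (2.39+1.92)/2 × 0.5 = 1.0775
  Sum = 18.00125 mcg/mL·h
Tail: C_last/k_e = 1.92/0.445 = 4.315
AUC_0→∞ (subcutaneous injection) = 18.00125 + 4.315 = 22.31625 mcg/mL·h
F = (AUC_ev/D_ev)/(AUC_iv/D_iv) = (22.31625/375)/(11.5/150) = 0.05951/0.0766667 = 0.7762

F = 0.776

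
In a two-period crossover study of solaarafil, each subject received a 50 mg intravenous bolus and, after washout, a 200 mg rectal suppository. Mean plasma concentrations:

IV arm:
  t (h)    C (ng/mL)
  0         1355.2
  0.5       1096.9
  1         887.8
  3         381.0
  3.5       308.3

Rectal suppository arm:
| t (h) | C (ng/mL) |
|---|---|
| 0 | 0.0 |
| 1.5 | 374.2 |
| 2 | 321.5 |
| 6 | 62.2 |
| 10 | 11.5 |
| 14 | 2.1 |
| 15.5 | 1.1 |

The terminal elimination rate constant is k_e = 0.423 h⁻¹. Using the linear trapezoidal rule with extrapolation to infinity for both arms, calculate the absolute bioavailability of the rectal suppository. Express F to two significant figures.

Trapezoidal AUC_0→3.5 (IV):
  [0→0.5]: (1355.2+1096.9)/2 × 0.5 = 613.025
  [0.5→1]: (1096.9+887.8)/2 × 0.5 = 496.175
  [1→3]: (887.8+381.0)/2 × 2 = 1268.8
  [3→3.5]: (381.0+308.3)/2 × 0.5 = 172.325
  Sum = 2550.325 ng/mL·h
IV tail: 308.3/0.423 = 728.842; AUC_iv,0→∞ = 2550.325 + 728.842 = 3279.167 ng/mL·h
Trapezoidal AUC_0→15.5 (rectal suppository):
  [0→1.5]: (0.0+374.2)/2 × 1.5 = 280.65
  [1.5→2]: (374.2+321.5)/2 × 0.5 = 173.925
  [2→6]: (321.5+62.2)/2 × 4 = 767.4
  [6→10]: (62.2+11.5)/2 × 4 = 147.4
  [10→14]: (11.5+2.1)/2 × 4 = 27.2
  [14→15.5]: (2.1+1.1)/2 × 1.5 = 2.4
  Sum = 1398.975 ng/mL·h
rectal suppository tail: 1.1/0.423 = 2.600; AUC_ev,0→∞ = 1398.975 + 2.600 = 1401.575 ng/mL·h
F = (AUC_ev/D_ev)/(AUC_iv/D_iv) = (1401.575/200)/(3279.167/50) = 7.007875/65.58334 = 0.1069

F = 0.11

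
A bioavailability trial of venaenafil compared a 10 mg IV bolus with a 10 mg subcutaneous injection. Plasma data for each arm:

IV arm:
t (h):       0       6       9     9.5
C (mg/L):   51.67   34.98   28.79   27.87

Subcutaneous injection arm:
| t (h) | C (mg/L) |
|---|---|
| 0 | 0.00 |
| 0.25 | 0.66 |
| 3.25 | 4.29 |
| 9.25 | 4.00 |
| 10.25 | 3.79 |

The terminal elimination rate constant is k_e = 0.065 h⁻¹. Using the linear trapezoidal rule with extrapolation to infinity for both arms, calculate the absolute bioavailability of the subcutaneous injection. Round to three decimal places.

Trapezoidal AUC_0→9.5 (IV):
  [0→6]: (51.67+34.98)/2 × 6 = 259.95
  [6→9]: (34.98+28.79)/2 × 3 = 95.655
  [9→9.5]: (28.79+27.87)/2 × 0.5 = 14.165
  Sum = 369.77 mg/L·h
IV tail: 27.87/0.065 = 428.769; AUC_iv,0→∞ = 369.77 + 428.769 = 798.539 mg/L·h
Trapezoidal AUC_0→10.25 (subcutaneous injection):
  [0→0.25]: (0.00+0.66)/2 × 0.25 = 0.0825
  [0.25→3.25]: (0.66+4.29)/2 × 3 = 7.425
  [3.25→9.25]: (4.29+4.00)/2 × 6 = 24.87
  [9.25→10.25]: (4.00+3.79)/2 × 1 = 3.895
  Sum = 36.2725 mg/L·h
subcutaneous injection tail: 3.79/0.065 = 58.308; AUC_ev,0→∞ = 36.2725 + 58.308 = 94.5805 mg/L·h
F = (AUC_ev/D_ev)/(AUC_iv/D_iv) = (94.5805/10)/(798.539/10) = 9.45805/79.8539 = 0.1184

F = 0.118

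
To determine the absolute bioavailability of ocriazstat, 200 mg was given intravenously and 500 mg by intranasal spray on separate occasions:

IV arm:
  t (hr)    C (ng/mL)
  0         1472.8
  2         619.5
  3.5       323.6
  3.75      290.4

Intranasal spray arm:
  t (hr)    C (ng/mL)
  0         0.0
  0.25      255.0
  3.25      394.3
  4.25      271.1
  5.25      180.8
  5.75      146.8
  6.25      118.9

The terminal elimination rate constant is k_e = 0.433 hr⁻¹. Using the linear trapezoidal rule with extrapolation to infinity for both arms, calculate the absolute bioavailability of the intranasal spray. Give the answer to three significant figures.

F = 0.224

Trapezoidal AUC_0→3.75 (IV):
  [0→2]: (1472.8+619.5)/2 × 2 = 2092.3
  [2→3.5]: (619.5+323.6)/2 × 1.5 = 707.325
  [3.5→3.75]: (323.6+290.4)/2 × 0.25 = 76.75
  Sum = 2876.375 ng/mL·hr
IV tail: 290.4/0.433 = 670.670; AUC_iv,0→∞ = 2876.375 + 670.670 = 3547.045 ng/mL·hr
Trapezoidal AUC_0→6.25 (intranasal spray):
  [0→0.25]: (0.0+255.0)/2 × 0.25 = 31.875
  [0.25→3.25]: (255.0+394.3)/2 × 3 = 973.95
  [3.25→4.25]: (394.3+271.1)/2 × 1 = 332.7
  [4.25→5.25]: (271.1+180.8)/2 × 1 = 225.95
  [5.25→5.75]: (180.8+146.8)/2 × 0.5 = 81.9
  [5.75→6.25]: (146.8+118.9)/2 × 0.5 = 66.425
  Sum = 1712.8 ng/mL·hr
intranasal spray tail: 118.9/0.433 = 274.596; AUC_ev,0→∞ = 1712.8 + 274.596 = 1987.396 ng/mL·hr
F = (AUC_ev/D_ev)/(AUC_iv/D_iv) = (1987.396/500)/(3547.045/200) = 3.974792/17.735225 = 0.2241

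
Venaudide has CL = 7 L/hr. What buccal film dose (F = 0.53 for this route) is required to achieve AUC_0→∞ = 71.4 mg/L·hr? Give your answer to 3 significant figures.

Dose = 943 mg

Dose = CL × AUC_0→∞ / F
     = 7 × 71.4 / 0.53 = 943.019 mg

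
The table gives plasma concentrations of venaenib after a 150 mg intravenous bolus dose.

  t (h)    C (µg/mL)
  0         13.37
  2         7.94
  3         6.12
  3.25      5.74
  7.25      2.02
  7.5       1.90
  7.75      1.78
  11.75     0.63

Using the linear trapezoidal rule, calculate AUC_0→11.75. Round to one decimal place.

AUC = 51.1 µg/mL·h

Trapezoidal AUC_0→11.75:
  [0→2]: (13.37+7.94)/2 × 2 = 21.31
  [2→3]: (7.94+6.12)/2 × 1 = 7.03
  [3→3.25]: (6.12+5.74)/2 × 0.25 = 1.4825
  [3.25→7.25]: (5.74+2.02)/2 × 4 = 15.52
  [7.25→7.5]: (2.02+1.90)/2 × 0.25 = 0.49
  [7.5→7.75]: (1.90+1.78)/2 × 0.25 = 0.46
  [7.75→11.75]: (1.78+0.63)/2 × 4 = 4.82
  Sum = 51.1125 µg/mL·h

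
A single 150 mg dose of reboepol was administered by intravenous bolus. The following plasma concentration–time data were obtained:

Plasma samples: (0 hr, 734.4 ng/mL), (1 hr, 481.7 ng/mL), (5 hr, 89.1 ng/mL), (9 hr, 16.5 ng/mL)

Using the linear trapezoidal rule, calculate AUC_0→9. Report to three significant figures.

Trapezoidal AUC_0→9:
  [0→1]: (734.4+481.7)/2 × 1 = 608.05
  [1→5]: (481.7+89.1)/2 × 4 = 1141.6
  [5→9]: (89.1+16.5)/2 × 4 = 211.2
  Sum = 1960.85 ng/mL·hr

AUC = 1960 ng/mL·hr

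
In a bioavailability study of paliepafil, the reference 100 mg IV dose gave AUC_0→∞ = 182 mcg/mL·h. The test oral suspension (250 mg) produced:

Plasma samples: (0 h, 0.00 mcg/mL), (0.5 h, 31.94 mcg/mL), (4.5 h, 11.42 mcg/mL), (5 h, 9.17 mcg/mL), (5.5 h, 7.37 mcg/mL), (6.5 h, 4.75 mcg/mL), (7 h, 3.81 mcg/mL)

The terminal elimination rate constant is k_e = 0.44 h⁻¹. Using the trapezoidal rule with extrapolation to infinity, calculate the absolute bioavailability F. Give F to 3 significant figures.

Trapezoidal AUC_0→7 (oral suspension):
  [0→0.5]: (0.00+31.94)/2 × 0.5 = 7.985
  [0.5→4.5]: (31.94+11.42)/2 × 4 = 86.72
  [4.5→5]: (11.42+9.17)/2 × 0.5 = 5.1475
  [5→5.5]: (9.17+7.37)/2 × 0.5 = 4.135
  [5.5→6.5]: (7.37+4.75)/2 × 1 = 6.06
  [6.5→7]: (4.75+3.81)/2 × 0.5 = 2.14
  Sum = 112.1875 mcg/mL·h
Tail: C_last/k_e = 3.81/0.44 = 8.659
AUC_0→∞ (oral suspension) = 112.1875 + 8.659 = 120.8465 mcg/mL·h
F = (AUC_ev/D_ev)/(AUC_iv/D_iv) = (120.8465/250)/(182/100) = 0.483386/1.82 = 0.2656

F = 0.266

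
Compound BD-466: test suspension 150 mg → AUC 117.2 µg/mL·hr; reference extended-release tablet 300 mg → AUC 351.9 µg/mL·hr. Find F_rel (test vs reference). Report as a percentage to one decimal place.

F_rel = (AUC_test/D_test) / (AUC_ref/D_ref)
      = (117.2/150) / (351.9/300)
      = 0.781333 / 1.173 = 0.6661 = 66.61%

F_rel = 66.6%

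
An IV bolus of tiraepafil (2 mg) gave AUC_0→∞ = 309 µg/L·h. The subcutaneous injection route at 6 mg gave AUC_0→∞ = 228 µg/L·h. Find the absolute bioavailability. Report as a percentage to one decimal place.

F = 24.6%

F = (AUC_ev / D_ev) / (AUC_iv / D_iv)
  = (228/6) / (309/2)
  = 38 / 154.5 = 0.2460
  = 24.60%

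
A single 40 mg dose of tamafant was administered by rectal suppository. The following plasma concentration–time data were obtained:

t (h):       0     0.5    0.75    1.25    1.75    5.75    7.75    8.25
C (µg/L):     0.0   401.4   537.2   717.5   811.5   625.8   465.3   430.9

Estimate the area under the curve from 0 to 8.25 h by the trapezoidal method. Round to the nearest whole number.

AUC = 5103 µg/L·h

Trapezoidal AUC_0→8.25:
  [0→0.5]: (0.0+401.4)/2 × 0.5 = 100.35
  [0.5→0.75]: (401.4+537.2)/2 × 0.25 = 117.325
  [0.75→1.25]: (537.2+717.5)/2 × 0.5 = 313.675
  [1.25→1.75]: (717.5+811.5)/2 × 0.5 = 382.25
  [1.75→5.75]: (811.5+625.8)/2 × 4 = 2874.6
  [5.75→7.75]: (625.8+465.3)/2 × 2 = 1091.1
  [7.75→8.25]: (465.3+430.9)/2 × 0.5 = 224.05
  Sum = 5103.35 µg/L·h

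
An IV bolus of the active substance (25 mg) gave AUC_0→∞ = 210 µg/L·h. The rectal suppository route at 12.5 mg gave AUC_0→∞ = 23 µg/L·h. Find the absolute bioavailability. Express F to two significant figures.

F = (AUC_ev / D_ev) / (AUC_iv / D_iv)
  = (23/12.5) / (210/25)
  = 1.84 / 8.4 = 0.2190

F = 0.22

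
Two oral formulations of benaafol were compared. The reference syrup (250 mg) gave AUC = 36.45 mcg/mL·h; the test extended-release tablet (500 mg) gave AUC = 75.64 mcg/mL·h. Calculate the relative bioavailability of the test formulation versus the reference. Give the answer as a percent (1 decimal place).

F_rel = (AUC_test/D_test) / (AUC_ref/D_ref)
      = (75.64/500) / (36.45/250)
      = 0.15128 / 0.1458 = 1.0376 = 103.76%

F_rel = 103.8%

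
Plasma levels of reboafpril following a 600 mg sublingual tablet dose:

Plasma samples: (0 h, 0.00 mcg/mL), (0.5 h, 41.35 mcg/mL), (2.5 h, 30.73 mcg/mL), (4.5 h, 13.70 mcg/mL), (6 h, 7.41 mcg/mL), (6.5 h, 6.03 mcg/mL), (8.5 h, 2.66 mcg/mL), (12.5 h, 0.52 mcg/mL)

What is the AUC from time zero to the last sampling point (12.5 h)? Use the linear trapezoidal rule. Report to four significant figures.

AUC = 161.1 mcg/mL·h

Trapezoidal AUC_0→12.5:
  [0→0.5]: (0.00+41.35)/2 × 0.5 = 10.3375
  [0.5→2.5]: (41.35+30.73)/2 × 2 = 72.08
  [2.5→4.5]: (30.73+13.70)/2 × 2 = 44.43
  [4.5→6]: (13.70+7.41)/2 × 1.5 = 15.8325
  [6→6.5]: (7.41+6.03)/2 × 0.5 = 3.36
  [6.5→8.5]: (6.03+2.66)/2 × 2 = 8.69
  [8.5→12.5]: (2.66+0.52)/2 × 4 = 6.36
  Sum = 161.09 mcg/mL·h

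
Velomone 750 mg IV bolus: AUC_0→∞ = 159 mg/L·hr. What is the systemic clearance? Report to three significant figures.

CL = Dose_iv / AUC_0→∞
   = 750 / 159 = 4.71698 L/hr

CL = 4.72 L/hr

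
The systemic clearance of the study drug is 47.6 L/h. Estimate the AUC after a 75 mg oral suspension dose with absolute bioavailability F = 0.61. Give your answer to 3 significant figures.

AUC = 0.961 mg/L·h

AUC_0→∞ = F × Dose / CL
        = 0.61 × 75 / 47.6 = 0.961134 mg/L·h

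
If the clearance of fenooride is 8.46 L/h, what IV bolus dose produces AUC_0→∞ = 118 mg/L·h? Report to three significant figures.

Dose = 998 mg

Dose_iv = CL × AUC_0→∞
     = 8.46 × 118 = 998.28 mg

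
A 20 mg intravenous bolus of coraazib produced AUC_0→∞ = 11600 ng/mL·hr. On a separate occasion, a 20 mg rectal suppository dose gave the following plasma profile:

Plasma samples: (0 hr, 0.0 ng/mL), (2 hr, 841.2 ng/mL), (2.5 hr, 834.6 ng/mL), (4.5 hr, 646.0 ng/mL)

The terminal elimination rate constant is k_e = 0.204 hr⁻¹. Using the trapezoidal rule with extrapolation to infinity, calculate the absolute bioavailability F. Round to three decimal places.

Trapezoidal AUC_0→4.5 (rectal suppository):
  [0→2]: (0.0+841.2)/2 × 2 = 841.2
  [2→2.5]: (841.2+834.6)/2 × 0.5 = 418.95
  [2.5→4.5]: (834.6+646.0)/2 × 2 = 1480.6
  Sum = 2740.75 ng/mL·hr
Tail: C_last/k_e = 646.0/0.204 = 3166.667
AUC_0→∞ (rectal suppository) = 2740.75 + 3166.667 = 5907.417 ng/mL·hr
F = (AUC_ev/D_ev)/(AUC_iv/D_iv) = (5907.417/20)/(11600/20) = 295.37085/580 = 0.5093

F = 0.509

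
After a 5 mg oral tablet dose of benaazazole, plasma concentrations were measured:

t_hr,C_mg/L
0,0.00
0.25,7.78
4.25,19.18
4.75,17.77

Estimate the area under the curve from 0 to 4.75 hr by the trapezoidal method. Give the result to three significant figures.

Trapezoidal AUC_0→4.75:
  [0→0.25]: (0.00+7.78)/2 × 0.25 = 0.9725
  [0.25→4.25]: (7.78+19.18)/2 × 4 = 53.92
  [4.25→4.75]: (19.18+17.77)/2 × 0.5 = 9.2375
  Sum = 64.13 mg/L·hr

AUC = 64.1 mg/L·hr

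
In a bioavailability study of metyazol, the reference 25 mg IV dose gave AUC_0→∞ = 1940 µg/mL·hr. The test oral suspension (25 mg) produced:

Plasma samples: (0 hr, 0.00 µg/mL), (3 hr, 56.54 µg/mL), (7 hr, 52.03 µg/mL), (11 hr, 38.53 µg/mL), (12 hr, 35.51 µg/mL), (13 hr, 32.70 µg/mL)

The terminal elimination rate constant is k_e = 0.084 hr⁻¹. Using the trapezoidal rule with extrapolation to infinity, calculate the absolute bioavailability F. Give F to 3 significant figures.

Trapezoidal AUC_0→13 (oral suspension):
  [0→3]: (0.00+56.54)/2 × 3 = 84.81
  [3→7]: (56.54+52.03)/2 × 4 = 217.14
  [7→11]: (52.03+38.53)/2 × 4 = 181.12
  [11→12]: (38.53+35.51)/2 × 1 = 37.02
  [12→13]: (35.51+32.70)/2 × 1 = 34.105
  Sum = 554.195 µg/mL·hr
Tail: C_last/k_e = 32.70/0.084 = 389.286
AUC_0→∞ (oral suspension) = 554.195 + 389.286 = 943.481 µg/mL·hr
F = (AUC_ev/D_ev)/(AUC_iv/D_iv) = (943.481/25)/(1940/25) = 37.73924/77.6 = 0.4863

F = 0.486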